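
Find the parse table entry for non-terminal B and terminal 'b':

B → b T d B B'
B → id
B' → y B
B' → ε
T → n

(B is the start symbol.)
To find M[B, 'b'], we find productions for B where 'b' is in the predict set (PREDICT(N → α) = (FIRST(α) \ {ε}) ∪ (FOLLOW(N) if α ⇒* ε)).

B → b T d B B': PREDICT = { 'b' }
  'b' is in predict set, so this production goes in M[B, 'b']
B → id: PREDICT = { 'id' }

M[B, 'b'] = B → b T d B B'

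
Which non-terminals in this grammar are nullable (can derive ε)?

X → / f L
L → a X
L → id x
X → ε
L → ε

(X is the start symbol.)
{ 'L', 'X' }

ε-productions: X → ε, L → ε
So X, L are immediately nullable.
Every non-terminal is now nullable.
Nullable = { 'L', 'X' }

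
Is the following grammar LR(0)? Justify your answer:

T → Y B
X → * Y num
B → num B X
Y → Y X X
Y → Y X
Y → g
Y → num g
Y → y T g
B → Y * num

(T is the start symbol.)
Augment with T' → T and build the canonical LR(0) collection (I0 = CLOSURE({[T' → . T]}), then GOTO on every symbol after a dot until no new states appear). It has 22 states:
  I0: { [T → . Y B], [T' → . T], [Y → . Y X X], [Y → . Y X], [Y → . g], [Y → . num g], [Y → . y T g] }  — shift
  I1: { [T' → T .] }  — accept
  I2: { [B → . Y * num], [B → . num B X], [T → Y . B], [X → . * Y num], [Y → . Y X X], [Y → . Y X], [Y → . g], [Y → . num g], [Y → . y T g], [Y → Y . X X], [Y → Y . X] }  — shift
  I3: { [Y → g .] }  — reduce
  I4: { [Y → num . g] }  — shift
  I5: { [T → . Y B], [Y → . Y X X], [Y → . Y X], [Y → . g], [Y → . num g], [Y → . y T g], [Y → y . T g] }  — shift
  I6: { [Y → y T . g] }  — shift
  I7: { [Y → y T g .] }  — reduce
  I8: { [Y → num g .] }  — reduce
  I9: { [X → * . Y num], [Y → . Y X X], [Y → . Y X], [Y → . g], [Y → . num g], [Y → . y T g] }  — shift
  I10: { [T → Y B .] }  — reduce
  I11: { [X → . * Y num], [Y → Y X . X], [Y → Y X .] }  — shift, reduce
  I12: { [B → Y . * num], [X → . * Y num], [Y → Y . X X], [Y → Y . X] }  — shift
  I13: { [B → . Y * num], [B → . num B X], [B → num . B X], [Y → . Y X X], [Y → . Y X], [Y → . g], [Y → . num g], [Y → . y T g], [Y → num . g] }  — shift
  I14: { [B → num B . X], [X → . * Y num] }  — shift
  I15: { [Y → g .], [Y → num g .] }  — 2 reduces
  I16: { [B → num B X .] }  — reduce
  I17: { [B → Y * . num], [X → * . Y num], [Y → . Y X X], [Y → . Y X], [Y → . g], [Y → . num g], [Y → . y T g] }  — shift
  I18: { [X → * Y . num], [X → . * Y num], [Y → Y . X X], [Y → Y . X] }  — shift
  I19: { [B → Y * num .], [Y → num . g] }  — shift, reduce
  I20: { [X → * Y num .] }  — reduce
  I21: { [Y → Y X X .] }  — reduce

Conflict in state I11:
  Shift-reduce conflict between [Y → Y X .] and [X → . * Y num]
So the grammar is NOT LR(0).

Answer: No. Shift-reduce conflict between [Y → Y X .] and [X → . * Y num]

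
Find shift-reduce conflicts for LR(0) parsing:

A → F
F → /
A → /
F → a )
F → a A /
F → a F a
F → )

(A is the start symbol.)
Yes — I8: [A → F .] vs [F → a F . a]

A shift-reduce conflict occurs when an LR(0) state has both:
  - a complete (reduce) item [A → α .] (dot at the end), and
  - a shift item [B → β . c γ] (dot before a terminal).

Augment with A' → A and build the canonical LR(0) collection (I0 = CLOSURE({[A' → . A]}), then GOTO on every symbol after a dot until no new states appear). It has 11 states:
  I0: { [A → . /], [A → . F], [A' → . A], [F → . )], [F → . /], [F → . a )], [F → . a A /], [F → . a F a] }  — shift
  I1: { [F → ) .] }  — reduce
  I2: { [A → / .], [F → / .] }  — 2 reduces
  I3: { [A' → A .] }  — accept
  I4: { [A → F .] }  — reduce
  I5: { [A → . /], [A → . F], [F → . )], [F → . /], [F → . a )], [F → . a A /], [F → . a F a], [F → a . )], [F → a . A /], [F → a . F a] }  — shift
  I6: { [F → ) .], [F → a ) .] }  — 2 reduces
  I7: { [F → a A . /] }  — shift
  I8: { [A → F .], [F → a F . a] }  — shift, reduce
  I9: { [F → a F a .] }  — reduce
  I10: { [F → a A / .] }  — reduce

I8 contains reduce item [A → F .] and shift item [F → a F . a] — shift-reduce conflict.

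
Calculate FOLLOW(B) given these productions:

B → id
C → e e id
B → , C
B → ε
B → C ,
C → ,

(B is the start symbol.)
{ $ }

To compute FOLLOW(B), find every occurrence of B on a right-hand side N → α B β: add FIRST(β) \ {ε}, and if β is empty or nullable also add FOLLOW(N). Iterate to a fixed point.

B is the start symbol, so $ ∈ FOLLOW(B).
B does not occur on any right-hand side.

Taking the union: FOLLOW(B) = { $ }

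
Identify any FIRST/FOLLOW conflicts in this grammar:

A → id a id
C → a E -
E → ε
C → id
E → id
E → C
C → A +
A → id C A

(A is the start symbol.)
A FIRST/FOLLOW conflict occurs when a non-terminal N has a nullable alternative N → β (β ⇒* ε) and another alternative N → α with FIRST(α) ∩ FOLLOW(N) ≠ ∅: on such a lookahead the parser cannot decide between expanding α and letting N vanish via β.

Nullable non-terminals: E.
FIRST sets used below: FIRST(C) = { 'a', 'id' }

E: nullable alternative(s) E → ε; FOLLOW(E) = { '-' }
  E → ε: FIRST \ {ε} = { } — this is the only nullable alternative, skip
  E → id: FIRST \ {ε} = { 'id' } — disjoint from FOLLOW(E)
  E → C: FIRST \ {ε} = { 'a', 'id' } — disjoint from FOLLOW(E)

A, C have no nullable alternative, so no FIRST/FOLLOW check is needed there.

No FIRST/FOLLOW conflicts found.

Answer: No FIRST/FOLLOW conflicts.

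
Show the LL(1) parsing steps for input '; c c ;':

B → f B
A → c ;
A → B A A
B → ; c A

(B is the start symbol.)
Stack is shown with the top on the left.

Stack    Input      Action
--------------------------
B $      ; c c ; $  output B → ; c A
; c A $  ; c c ; $  match ';'
c A $    c c ; $    match 'c'
A $      c ; $      output A → c ;
c ; $    c ; $      match 'c'
; $      ; $        match ';'
$        $          accept

The string is accepted.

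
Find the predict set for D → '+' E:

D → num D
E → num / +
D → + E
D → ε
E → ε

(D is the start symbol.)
PREDICT(D → '+' E) = (FIRST(RHS) \ {ε}) ∪ (FOLLOW(D) if ε ∈ FIRST(RHS), i.e. RHS ⇒* ε)
FIRST('+' E) = { '+' }
ε ∉ FIRST('+' E), so FOLLOW(D) is not added.
PREDICT(D → '+' E) = { '+' }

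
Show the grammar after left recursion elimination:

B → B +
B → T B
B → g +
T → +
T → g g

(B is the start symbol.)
B is directly left-recursive. The standard transformation for
  A → A α₁ | ... | A α_m | β₁ | ... | β_n
is
  A  → β₁ A' | ... | β_n A'
  A' → α₁ A' | ... | α_m A' | ε

B → T B becomes B → T B B'
B → g + becomes B → g + B'
B → B + becomes B' → + B'
Add B' → ε

Productions for other non-terminals are unchanged:
  T → +
  T → g g

Resulting grammar:
B → T B B'
B → g + B'
B' → + B'
B' → ε
T → +
T → g g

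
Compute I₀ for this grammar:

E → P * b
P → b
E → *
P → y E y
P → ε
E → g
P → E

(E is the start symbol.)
First, augment the grammar with E' → E
I₀ = CLOSURE({ [E' → . E] }):
  [E' → . E] has the dot before E: add [E → . P * b], [E → . *], [E → . g]
  [E → . P * b] has the dot before P: add [P → . b], [P → . y E y], [P → .], [P → . E]
No further items can be added.

I₀ = { [E → . *], [E → . P * b], [E → . g], [E' → . E], [P → . E], [P → . b], [P → . y E y], [P → .] }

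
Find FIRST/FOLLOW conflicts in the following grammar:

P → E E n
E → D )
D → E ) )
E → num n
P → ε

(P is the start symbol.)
Nullable non-terminals: P.
FIRST sets used below: FIRST(E) = { 'num' }

P: nullable alternative(s) P → ε; FOLLOW(P) = { $ }
  P → E E n: FIRST \ {ε} = { 'num' } — disjoint from FOLLOW(P)
  P → ε: FIRST \ {ε} = { } — this is the only nullable alternative, skip

D, E have no nullable alternative, so no FIRST/FOLLOW check is needed there.

No FIRST/FOLLOW conflicts found.

Answer: No FIRST/FOLLOW conflicts.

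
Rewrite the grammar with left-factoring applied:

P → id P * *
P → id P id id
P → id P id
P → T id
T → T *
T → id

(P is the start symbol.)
P → id P P'
P' → * *
P' → id P''
P'' → id
P'' → ε
P → T id
T → T *
T → id

Left-factoring transforms A → αβ₁ | αβ₂ into A → αA' and A' → β₁ | β₂
(α is the longest common prefix among the alternatives). Repeat until
no nonterminal has two alternatives with a common prefix.

Round 1: P has alternatives sharing prefix 'id P'. Introduce P': P → id P P'
  Add: P' → * *
  Add: P' → id id
  Add: P' → id

Round 2: P' has alternatives sharing prefix 'id'. Introduce P'': P' → id P''
  Add: P'' → id
  Add: P'' → ε

No remaining common prefixes — done.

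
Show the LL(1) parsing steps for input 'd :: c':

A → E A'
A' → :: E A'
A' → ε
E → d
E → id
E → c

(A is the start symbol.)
LL(1) parsing maintains a stack (initially the start symbol over $) and the input. At each step: if the stack top is a terminal, match it against the current input token; if it is a non-terminal N, replace it with the RHS of M[N, lookahead] (the unique production whose predict set contains the lookahead).

Stack is shown with the top on the left.

Stack      Input     Action
---------------------------
A $        d :: c $  output A → E A'
E A' $     d :: c $  output E → d
d A' $     d :: c $  match 'd'
A' $       :: c $    output A' → :: E A'
:: E A' $  :: c $    match '::'
E A' $     c $       output E → c
c A' $     c $       match 'c'
A' $       $         output A' → ε
$          $         accept

The string is accepted.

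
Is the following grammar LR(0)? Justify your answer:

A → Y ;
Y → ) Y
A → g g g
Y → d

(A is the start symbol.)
A grammar is LR(0) if no state in the canonical LR(0) collection has:
  - both a shift item (dot before a terminal) and a complete item (shift-reduce conflict), or
  - two or more complete items (reduce-reduce conflict; the accept item [A' → A .] counts as a complete item here).

Augment with A' → A and build the canonical LR(0) collection (I0 = CLOSURE({[A' → . A]}), then GOTO on every symbol after a dot until no new states appear). It has 10 states:
  I0: { [A → . Y ;], [A → . g g g], [A' → . A], [Y → . ) Y], [Y → . d] }  — shift
  I1: { [Y → ) . Y], [Y → . ) Y], [Y → . d] }  — shift
  I2: { [A' → A .] }  — accept
  I3: { [A → Y . ;] }  — shift
  I4: { [Y → d .] }  — reduce
  I5: { [A → g . g g] }  — shift
  I6: { [A → g g . g] }  — shift
  I7: { [A → g g g .] }  — reduce
  I8: { [A → Y ; .] }  — reduce
  I9: { [Y → ) Y .] }  — reduce

Every state is either a pure shift/goto state or contains exactly one complete item and nothing to shift — no conflicts. The grammar is LR(0).

Answer: Yes, the grammar is LR(0)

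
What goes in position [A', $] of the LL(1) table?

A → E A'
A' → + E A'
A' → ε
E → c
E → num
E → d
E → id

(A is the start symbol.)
To find M[A', $], we find productions for A' where $ is in the predict set (PREDICT(N → α) = (FIRST(α) \ {ε}) ∪ (FOLLOW(N) if α ⇒* ε)).

Relevant sets:
  FOLLOW(A') = { $ }

A' → + E A': PREDICT = { '+' }
A' → ε: PREDICT = { $ }
  $ is in predict set, so this production goes in M[A', $]

M[A', $] = A' → ε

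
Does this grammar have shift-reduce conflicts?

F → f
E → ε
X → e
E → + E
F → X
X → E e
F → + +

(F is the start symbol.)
Augment with F' → F and build the canonical LR(0) collection (I0 = CLOSURE({[F' → . F]}), then GOTO on every symbol after a dot until no new states appear). It has 11 states:
  I0: { [E → . + E], [E → .], [F → . + +], [F → . X], [F → . f], [F' → . F], [X → . E e], [X → . e] }  — shift, reduce
  I1: { [E → + . E], [E → . + E], [E → .], [F → + . +] }  — shift, reduce
  I2: { [X → E . e] }  — shift
  I3: { [F' → F .] }  — accept
  I4: { [F → X .] }  — reduce
  I5: { [X → e .] }  — reduce
  I6: { [F → f .] }  — reduce
  I7: { [X → E e .] }  — reduce
  I8: { [E → + . E], [E → . + E], [E → .], [F → + + .] }  — shift, 2 reduces
  I9: { [E → + E .] }  — reduce
  I10: { [E → + . E], [E → . + E], [E → .] }  — shift, reduce

I0 contains reduce item [E → .] and shift items [E → . + E], [F → . + +], [F → . f], [X → . e] — shift-reduce conflict.
I1 contains reduce item [E → .] and shift items [E → . + E], [F → + . +] — shift-reduce conflict.
I8 contains reduce items [E → .], [F → + + .] and shift item [E → . + E] — shift-reduce conflict.
I10 contains reduce item [E → .] and shift item [E → . + E] — shift-reduce conflict.

Answer: Yes — I0: [E → .] vs [E → . + E]; I1: [E → .] vs [E → . + E]; I8: [E → .] vs [E → . + E]; I10: [E → .] vs [E → . + E]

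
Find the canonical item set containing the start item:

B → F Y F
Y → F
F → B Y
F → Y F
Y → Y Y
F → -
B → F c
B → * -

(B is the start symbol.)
{ [B → . * -], [B → . F Y F], [B → . F c], [B' → . B], [F → . -], [F → . B Y], [F → . Y F], [Y → . F], [Y → . Y Y] }

First, augment the grammar with B' → B
I₀ = CLOSURE({ [B' → . B] }):
  [B' → . B] has the dot before B: add [B → . F Y F], [B → . F c], [B → . * -]
  [B → . F Y F] has the dot before F: add [F → . B Y], [F → . Y F], [F → . -]
  [F → . Y F] has the dot before Y: add [Y → . F], [Y → . Y Y]
No further items can be added.

I₀ = { [B → . * -], [B → . F Y F], [B → . F c], [B' → . B], [F → . -], [F → . B Y], [F → . Y F], [Y → . F], [Y → . Y Y] }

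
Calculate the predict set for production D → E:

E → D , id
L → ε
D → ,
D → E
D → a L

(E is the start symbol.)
{ ',', 'a' }

PREDICT(D → E) = (FIRST(RHS) \ {ε}) ∪ (FOLLOW(D) if ε ∈ FIRST(RHS), i.e. RHS ⇒* ε)
FIRST(E) = { ',', 'a' }
FIRST(E) = { ',', 'a' }
ε ∉ FIRST(E), so FOLLOW(D) is not added.
PREDICT(D → E) = { ',', 'a' }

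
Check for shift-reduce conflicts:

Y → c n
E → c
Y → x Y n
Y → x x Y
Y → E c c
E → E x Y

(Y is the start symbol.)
Augment with Y' → Y and build the canonical LR(0) collection (I0 = CLOSURE({[Y' → . Y]}), then GOTO on every symbol after a dot until no new states appear). It has 14 states:
  I0: { [E → . E x Y], [E → . c], [Y → . E c c], [Y → . c n], [Y → . x Y n], [Y → . x x Y], [Y' → . Y] }  — shift
  I1: { [E → E . x Y], [Y → E . c c] }  — shift
  I2: { [Y' → Y .] }  — accept
  I3: { [E → c .], [Y → c . n] }  — shift, reduce
  I4: { [E → . E x Y], [E → . c], [Y → . E c c], [Y → . c n], [Y → . x Y n], [Y → . x x Y], [Y → x . Y n], [Y → x . x Y] }  — shift
  I5: { [Y → x Y . n] }  — shift
  I6: { [E → . E x Y], [E → . c], [Y → . E c c], [Y → . c n], [Y → . x Y n], [Y → . x x Y], [Y → x . Y n], [Y → x . x Y], [Y → x x . Y] }  — shift
  I7: { [Y → x Y . n], [Y → x x Y .] }  — shift, reduce
  I8: { [Y → x Y n .] }  — reduce
  I9: { [Y → c n .] }  — reduce
  I10: { [Y → E c . c] }  — shift
  I11: { [E → . E x Y], [E → . c], [E → E x . Y], [Y → . E c c], [Y → . c n], [Y → . x Y n], [Y → . x x Y] }  — shift
  I12: { [E → E x Y .] }  — reduce
  I13: { [Y → E c c .] }  — reduce

I3 contains reduce item [E → c .] and shift item [Y → c . n] — shift-reduce conflict.
I7 contains reduce item [Y → x x Y .] and shift item [Y → x Y . n] — shift-reduce conflict.

Answer: Yes — I3: [E → c .] vs [Y → c . n]; I7: [Y → x x Y .] vs [Y → x Y . n]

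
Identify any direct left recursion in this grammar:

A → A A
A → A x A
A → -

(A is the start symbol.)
A → A A: LEFT RECURSIVE (starts with A)
A → A x A: LEFT RECURSIVE (starts with A)
A → -: starts with '-'

The grammar has direct left recursion on: A.

Answer: Yes, A is left-recursive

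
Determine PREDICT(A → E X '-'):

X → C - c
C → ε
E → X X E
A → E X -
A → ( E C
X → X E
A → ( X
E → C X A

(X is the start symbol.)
PREDICT(A → E X '-') = (FIRST(RHS) \ {ε}) ∪ (FOLLOW(A) if ε ∈ FIRST(RHS), i.e. RHS ⇒* ε)
FIRST(E) = { '-' }
FIRST(E X '-') = { '-' }
ε ∉ FIRST(E X '-'), so FOLLOW(A) is not added.
PREDICT(A → E X '-') = { '-' }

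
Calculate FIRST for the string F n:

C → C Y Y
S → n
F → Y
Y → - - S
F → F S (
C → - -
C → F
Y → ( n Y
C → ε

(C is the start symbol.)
{ '(', '-' }

FIRST sets of the non-terminals involved (from the grammar, by fixed-point iteration):
  FIRST(F) = { '(', '-' }

To compute FIRST(F n), process the symbols left to right:
Symbol F is a non-terminal. Add FIRST(F) \ {ε} = { '(', '-' }
F is not nullable (ε ∉ FIRST(F)), so stop here.
FIRST(F n) = { '(', '-' }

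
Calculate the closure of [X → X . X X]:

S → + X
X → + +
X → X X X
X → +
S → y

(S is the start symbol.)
{ [X → . + +], [X → . +], [X → . X X X], [X → X . X X] }

To compute CLOSURE, for each item [A → α.Bβ] where B is a non-terminal, add [B → .γ] for all productions B → γ; repeat for the newly added items until nothing changes.

Start with: [X → X . X X]
  [X → X . X X] has the dot before X: add [X → . + +], [X → . X X X], [X → . +]
No further items can be added.

CLOSURE = { [X → . + +], [X → . +], [X → . X X X], [X → X . X X] }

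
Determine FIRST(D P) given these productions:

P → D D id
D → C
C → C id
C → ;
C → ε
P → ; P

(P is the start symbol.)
{ ';', 'id' }

FIRST sets of the non-terminals involved (from the grammar, by fixed-point iteration):
  FIRST(D) = { ';', 'id', ε }
  FIRST(P) = { ';', 'id' }

To compute FIRST(D P), process the symbols left to right:
Symbol D is a non-terminal. Add FIRST(D) \ {ε} = { ';', 'id' }
D is nullable (ε ∈ FIRST(D)), continue to the next symbol.
Symbol P is a non-terminal. Add FIRST(P) \ {ε} = { ';', 'id' }
P is not nullable (ε ∉ FIRST(P)), so stop here.
FIRST(D P) = { ';', 'id' }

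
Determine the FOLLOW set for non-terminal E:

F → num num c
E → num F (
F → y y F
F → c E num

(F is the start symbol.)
{ 'num' }

To compute FOLLOW(E), find every occurrence of E on a right-hand side N → α E β: add FIRST(β) \ {ε}, and if β is empty or nullable also add FOLLOW(N). Iterate to a fixed point.

In F → c E num: E is followed by num, add FIRST(num) \ {ε} = { 'num' }

Taking the union: FOLLOW(E) = { 'num' }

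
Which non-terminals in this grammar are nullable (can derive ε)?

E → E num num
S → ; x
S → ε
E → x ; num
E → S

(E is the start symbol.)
A non-terminal is nullable if it can derive ε (the empty string): either it has an ε-production, or it has a production whose right-hand side consists entirely of nullable non-terminals.

ε-productions: S → ε
So S is immediately nullable.
E → S: every symbol on the right is nullable, so E is nullable too.
Every non-terminal is now nullable.
Nullable = { 'E', 'S' }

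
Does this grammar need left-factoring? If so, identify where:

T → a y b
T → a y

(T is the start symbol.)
Yes, T has productions with common prefix 'a y'

Left-factoring is needed when two productions for the same non-terminal
share a common prefix on the right-hand side.

Productions for T:
  T → a y b
  T → a y

Found common prefix 'a y' in productions for T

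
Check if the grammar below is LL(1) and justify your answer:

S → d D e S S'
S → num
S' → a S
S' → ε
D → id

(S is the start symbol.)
No. Predict set conflict for S': { 'a' }

Relevant sets:
  FOLLOW(S') = { $, 'a' }

For S:
  PREDICT(S → d D e S S') = { 'd' }
  PREDICT(S → num) = { 'num' }
For S':
  PREDICT(S' → a S) = { 'a' }
  PREDICT(S' → ε) = { $, 'a' }
D has a single production, so nothing to check there.

Conflict found: Predict set conflict for S': { 'a' }
The grammar is NOT LL(1).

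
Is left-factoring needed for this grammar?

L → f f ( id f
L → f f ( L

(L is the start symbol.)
Yes, L has productions with common prefix 'f f ('

Left-factoring is needed when two productions for the same non-terminal
share a common prefix on the right-hand side.

Productions for L:
  L → f f ( id f
  L → f f ( L

Found common prefix 'f f (' in productions for L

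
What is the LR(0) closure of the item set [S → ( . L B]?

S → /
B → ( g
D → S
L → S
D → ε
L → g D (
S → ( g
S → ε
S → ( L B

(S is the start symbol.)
{ [L → . S], [L → . g D (], [S → ( . L B], [S → . ( L B], [S → . ( g], [S → . /], [S → .] }

To compute CLOSURE, for each item [A → α.Bβ] where B is a non-terminal, add [B → .γ] for all productions B → γ; repeat for the newly added items until nothing changes.

Start with: [S → ( . L B]
  [S → ( . L B] has the dot before L: add [L → . S], [L → . g D (]
  [L → . S] has the dot before S: add [S → . /], [S → . ( g], [S → .], [S → . ( L B]
No further items can be added.

CLOSURE = { [L → . S], [L → . g D (], [S → ( . L B], [S → . ( L B], [S → . ( g], [S → . /], [S → .] }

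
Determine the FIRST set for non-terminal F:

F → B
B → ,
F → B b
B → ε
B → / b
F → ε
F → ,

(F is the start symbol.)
FIRST sets of the other non-terminals involved (by the same procedure, iterated to a fixed point):
  FIRST(B) = { ',', '/', ε }

From F → B:
  - B is a non-terminal: add FIRST(B) \ {ε} = { ',', '/' }
    B is nullable and nothing follows, so the whole right-hand side can vanish: ε ∈ FIRST(F)
From F → B b:
  - B is a non-terminal: add FIRST(B) \ {ε} = { ',', '/' }
    B is nullable, so continue to the next symbol
  - b is a terminal: add 'b' and stop
From F → ε:
  - ε-production, so ε ∈ FIRST(F)
From F → ,:
  - ',' is a terminal: add ',' and stop

Collecting: FIRST(F) = { ',', '/', 'b', ε }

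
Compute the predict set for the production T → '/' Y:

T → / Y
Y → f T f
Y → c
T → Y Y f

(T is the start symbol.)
{ '/' }

PREDICT(T → '/' Y) = (FIRST(RHS) \ {ε}) ∪ (FOLLOW(T) if ε ∈ FIRST(RHS), i.e. RHS ⇒* ε)
FIRST('/' Y) = { '/' }
ε ∉ FIRST('/' Y), so FOLLOW(T) is not added.
PREDICT(T → '/' Y) = { '/' }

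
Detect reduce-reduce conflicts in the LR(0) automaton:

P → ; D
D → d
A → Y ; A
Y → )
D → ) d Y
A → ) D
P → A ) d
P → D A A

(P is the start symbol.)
Augment with P' → P and build the canonical LR(0) collection (I0 = CLOSURE({[P' → . P]}), then GOTO on every symbol after a dot until no new states appear). It has 22 states:
  I0: { [A → . ) D], [A → . Y ; A], [D → . ) d Y], [D → . d], [P → . ; D], [P → . A ) d], [P → . D A A], [P' → . P], [Y → . )] }  — shift
  I1: { [A → ) . D], [D → ) . d Y], [D → . ) d Y], [D → . d], [Y → ) .] }  — shift, reduce
  I2: { [D → . ) d Y], [D → . d], [P → ; . D] }  — shift
  I3: { [P → A . ) d] }  — shift
  I4: { [A → . ) D], [A → . Y ; A], [P → D . A A], [Y → . )] }  — shift
  I5: { [P' → P .] }  — accept
  I6: { [A → Y . ; A] }  — shift
  I7: { [D → d .] }  — reduce
  I8: { [A → . ) D], [A → . Y ; A], [A → Y ; . A], [Y → . )] }  — shift
  I9: { [A → ) . D], [D → . ) d Y], [D → . d], [Y → ) .] }  — shift, reduce
  I10: { [A → Y ; A .] }  — reduce
  I11: { [D → ) . d Y] }  — shift
  I12: { [A → ) D .] }  — reduce
  I13: { [D → ) d . Y], [Y → . )] }  — shift
  I14: { [Y → ) .] }  — reduce
  I15: { [D → ) d Y .] }  — reduce
  I16: { [A → . ) D], [A → . Y ; A], [P → D A . A], [Y → . )] }  — shift
  I17: { [P → D A A .] }  — reduce
  I18: { [P → A ) . d] }  — shift
  I19: { [P → A ) d .] }  — reduce
  I20: { [P → ; D .] }  — reduce
  I21: { [D → ) d . Y], [D → d .], [Y → . )] }  — shift, reduce

No state contains more than one complete item.

Answer: No reduce-reduce conflicts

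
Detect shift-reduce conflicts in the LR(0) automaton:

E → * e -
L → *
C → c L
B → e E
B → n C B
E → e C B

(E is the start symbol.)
No shift-reduce conflicts

Augment with E' → E and build the canonical LR(0) collection (I0 = CLOSURE({[E' → . E]}), then GOTO on every symbol after a dot until no new states appear). It has 16 states:
  I0: { [E → . * e -], [E → . e C B], [E' → . E] }  — shift
  I1: { [E → * . e -] }  — shift
  I2: { [E' → E .] }  — accept
  I3: { [C → . c L], [E → e . C B] }  — shift
  I4: { [B → . e E], [B → . n C B], [E → e C . B] }  — shift
  I5: { [C → c . L], [L → . *] }  — shift
  I6: { [L → * .] }  — reduce
  I7: { [C → c L .] }  — reduce
  I8: { [E → e C B .] }  — reduce
  I9: { [B → e . E], [E → . * e -], [E → . e C B] }  — shift
  I10: { [B → n . C B], [C → . c L] }  — shift
  I11: { [B → . e E], [B → . n C B], [B → n C . B] }  — shift
  I12: { [B → n C B .] }  — reduce
  I13: { [B → e E .] }  — reduce
  I14: { [E → * e . -] }  — shift
  I15: { [E → * e - .] }  — reduce

No state contains both a complete item and a shift item.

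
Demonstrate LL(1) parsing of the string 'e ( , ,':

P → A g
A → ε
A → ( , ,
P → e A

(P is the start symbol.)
LL(1) parsing maintains a stack (initially the start symbol over $) and the input. At each step: if the stack top is a terminal, match it against the current input token; if it is a non-terminal N, replace it with the RHS of M[N, lookahead] (the unique production whose predict set contains the lookahead).

Stack is shown with the top on the left.

Stack    Input      Action
--------------------------
P $      e ( , , $  output P → e A
e A $    e ( , , $  match 'e'
A $      ( , , $    output A → ( , ,
( , , $  ( , , $    match '('
, , $    , , $      match ','
, $      , $        match ','
$        $          accept

The string is accepted.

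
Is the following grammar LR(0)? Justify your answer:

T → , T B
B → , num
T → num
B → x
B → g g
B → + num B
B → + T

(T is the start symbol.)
No. Shift-reduce conflict between [T → num .] and [B → . + T]

A grammar is LR(0) if no state in the canonical LR(0) collection has:
  - both a shift item (dot before a terminal) and a complete item (shift-reduce conflict), or
  - two or more complete items (reduce-reduce conflict; the accept item [T' → T .] counts as a complete item here).

Augment with T' → T and build the canonical LR(0) collection (I0 = CLOSURE({[T' → . T]}), then GOTO on every symbol after a dot until no new states appear). It has 15 states:
  I0: { [T → . , T B], [T → . num], [T' → . T] }  — shift
  I1: { [T → , . T B], [T → . , T B], [T → . num] }  — shift
  I2: { [T' → T .] }  — accept
  I3: { [T → num .] }  — reduce
  I4: { [B → . + T], [B → . + num B], [B → . , num], [B → . g g], [B → . x], [T → , T . B] }  — shift
  I5: { [B → + . T], [B → + . num B], [T → . , T B], [T → . num] }  — shift
  I6: { [B → , . num] }  — shift
  I7: { [T → , T B .] }  — reduce
  I8: { [B → g . g] }  — shift
  I9: { [B → x .] }  — reduce
  I10: { [B → g g .] }  — reduce
  I11: { [B → , num .] }  — reduce
  I12: { [B → + T .] }  — reduce
  I13: { [B → + num . B], [B → . + T], [B → . + num B], [B → . , num], [B → . g g], [B → . x], [T → num .] }  — shift, reduce
  I14: { [B → + num B .] }  — reduce

Conflict in state I13:
  Shift-reduce conflict between [T → num .] and [B → . + T]
So the grammar is NOT LR(0).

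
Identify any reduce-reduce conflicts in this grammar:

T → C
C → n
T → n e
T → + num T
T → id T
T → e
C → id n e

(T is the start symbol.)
Augment with T' → T and build the canonical LR(0) collection (I0 = CLOSURE({[T' → . T]}), then GOTO on every symbol after a dot until no new states appear). It has 13 states:
  I0: { [C → . id n e], [C → . n], [T → . + num T], [T → . C], [T → . e], [T → . id T], [T → . n e], [T' → . T] }  — shift
  I1: { [T → + . num T] }  — shift
  I2: { [T → C .] }  — reduce
  I3: { [T' → T .] }  — accept
  I4: { [T → e .] }  — reduce
  I5: { [C → . id n e], [C → . n], [C → id . n e], [T → . + num T], [T → . C], [T → . e], [T → . id T], [T → . n e], [T → id . T] }  — shift
  I6: { [C → n .], [T → n . e] }  — shift, reduce
  I7: { [T → n e .] }  — reduce
  I8: { [T → id T .] }  — reduce
  I9: { [C → id n . e], [C → n .], [T → n . e] }  — shift, reduce
  I10: { [C → id n e .], [T → n e .] }  — 2 reduces
  I11: { [C → . id n e], [C → . n], [T → + num . T], [T → . + num T], [T → . C], [T → . e], [T → . id T], [T → . n e] }  — shift
  I12: { [T → + num T .] }  — reduce

I10 contains complete items [C → id n e .], [T → n e .] — reduce-reduce conflict.

Answer: Yes — I10: [C → id n e .] vs [T → n e .]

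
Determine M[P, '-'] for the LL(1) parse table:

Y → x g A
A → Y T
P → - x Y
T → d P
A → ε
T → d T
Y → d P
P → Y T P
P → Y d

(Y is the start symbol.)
To find M[P, '-'], we find productions for P where '-' is in the predict set (PREDICT(N → α) = (FIRST(α) \ {ε}) ∪ (FOLLOW(N) if α ⇒* ε)).

Relevant sets:
  FIRST(Y) = { 'd', 'x' }

P → - x Y: PREDICT = { '-' }
  '-' is in predict set, so this production goes in M[P, '-']
P → Y T P: PREDICT = { 'd', 'x' }
P → Y d: PREDICT = { 'd', 'x' }

M[P, '-'] = P → - x Y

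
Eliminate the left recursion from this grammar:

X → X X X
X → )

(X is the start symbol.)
X → ) X'
X' → X X X'
X' → ε

X is directly left-recursive. The standard transformation for
  A → A α₁ | ... | A α_m | β₁ | ... | β_n
is
  A  → β₁ A' | ... | β_n A'
  A' → α₁ A' | ... | α_m A' | ε

X → ) becomes X → ) X'
X → X X X becomes X' → X X X'
Add X' → ε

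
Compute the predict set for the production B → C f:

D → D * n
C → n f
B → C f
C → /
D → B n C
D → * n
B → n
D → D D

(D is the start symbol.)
{ '/', 'n' }

PREDICT(B → C f) = (FIRST(RHS) \ {ε}) ∪ (FOLLOW(B) if ε ∈ FIRST(RHS), i.e. RHS ⇒* ε)
FIRST(C) = { '/', 'n' }
FIRST(C f) = { '/', 'n' }
ε ∉ FIRST(C f), so FOLLOW(B) is not added.
PREDICT(B → C f) = { '/', 'n' }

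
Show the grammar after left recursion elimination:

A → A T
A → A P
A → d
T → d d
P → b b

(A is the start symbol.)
A → d A'
A' → T A'
A' → P A'
A' → ε
T → d d
P → b b

A is directly left-recursive. The standard transformation for
  A → A α₁ | ... | A α_m | β₁ | ... | β_n
is
  A  → β₁ A' | ... | β_n A'
  A' → α₁ A' | ... | α_m A' | ε

A → d becomes A → d A'
A → A T becomes A' → T A'
A → A P becomes A' → P A'
Add A' → ε

Productions for other non-terminals are unchanged:
  T → d d
  P → b b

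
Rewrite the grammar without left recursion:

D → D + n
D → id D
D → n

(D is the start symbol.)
D is directly left-recursive. The standard transformation for
  A → A α₁ | ... | A α_m | β₁ | ... | β_n
is
  A  → β₁ A' | ... | β_n A'
  A' → α₁ A' | ... | α_m A' | ε

D → id D becomes D → id D D'
D → n becomes D → n D'
D → D + n becomes D' → + n D'
Add D' → ε

Resulting grammar:
D → id D D'
D → n D'
D' → + n D'
D' → ε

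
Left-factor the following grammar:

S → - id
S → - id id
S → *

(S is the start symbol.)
Left-factoring transforms A → αβ₁ | αβ₂ into A → αA' and A' → β₁ | β₂
(α is the longest common prefix among the alternatives). Repeat until
no nonterminal has two alternatives with a common prefix.

Round 1: S has alternatives sharing prefix '- id'. Introduce S': S → - id S'
  Add: S' → ε
  Add: S' → id

No remaining common prefixes — done.

Resulting grammar:
S → - id S'
S' → ε
S' → id
S → *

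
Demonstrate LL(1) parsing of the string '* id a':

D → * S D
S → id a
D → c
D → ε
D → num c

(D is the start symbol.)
LL(1) parsing maintains a stack (initially the start symbol over $) and the input. At each step: if the stack top is a terminal, match it against the current input token; if it is a non-terminal N, replace it with the RHS of M[N, lookahead] (the unique production whose predict set contains the lookahead).

Stack is shown with the top on the left.

Stack     Input     Action
--------------------------
D $       * id a $  output D → * S D
* S D $   * id a $  match '*'
S D $     id a $    output S → id a
id a D $  id a $    match 'id'
a D $     a $       match 'a'
D $       $         output D → ε
$         $         accept

The string is accepted.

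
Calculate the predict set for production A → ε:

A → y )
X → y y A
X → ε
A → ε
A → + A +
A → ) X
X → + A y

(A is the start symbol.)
{ $, '+', 'y' }

PREDICT(A → ε) = (FIRST(RHS) \ {ε}) ∪ (FOLLOW(A) if ε ∈ FIRST(RHS), i.e. RHS ⇒* ε)
The right-hand side is ε (FIRST(ε) = { ε }), so the predict set is FOLLOW(A) = { $, '+', 'y' }
PREDICT(A → ε) = { $, '+', 'y' }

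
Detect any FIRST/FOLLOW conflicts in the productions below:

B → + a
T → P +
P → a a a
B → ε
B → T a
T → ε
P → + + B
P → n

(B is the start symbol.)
Nullable non-terminals: B, T.
FIRST sets used below: FIRST(T) = { '+', 'a', 'n', ε }, FIRST(P) = { '+', 'a', 'n' }

B: nullable alternative(s) B → ε; FOLLOW(B) = { $, '+' }
  B → + a: FIRST \ {ε} = { '+' } — overlaps FOLLOW(B) on { '+' }: CONFLICT
  B → ε: FIRST \ {ε} = { } — this is the only nullable alternative, skip
  B → T a: FIRST \ {ε} = { '+', 'a', 'n' } — overlaps FOLLOW(B) on { '+' }: CONFLICT

T: nullable alternative(s) T → ε; FOLLOW(T) = { 'a' }
  T → P +: FIRST \ {ε} = { '+', 'a', 'n' } — overlaps FOLLOW(T) on { 'a' }: CONFLICT
  T → ε: FIRST \ {ε} = { } — this is the only nullable alternative, skip

P has no nullable alternative, so no FIRST/FOLLOW check is needed there.

So the grammar has 3 FIRST/FOLLOW conflicts (marked CONFLICT above).

Answer: Yes. B → '+' a with FOLLOW(B) on { '+' }; B → T a with FOLLOW(B) on { '+' }; T → P '+' with FOLLOW(T) on { 'a' }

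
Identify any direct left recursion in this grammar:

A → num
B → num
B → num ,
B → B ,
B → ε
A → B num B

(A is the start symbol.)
A → num: starts with num
B → num: starts with num
B → num ,: starts with num
B → B ,: LEFT RECURSIVE (starts with B)
B → ε: starts with ε
A → B num B: starts with B

The grammar has direct left recursion on: B.

Answer: Yes, B is left-recursive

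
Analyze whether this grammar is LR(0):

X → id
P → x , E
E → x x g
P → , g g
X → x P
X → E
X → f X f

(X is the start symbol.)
A grammar is LR(0) if no state in the canonical LR(0) collection has:
  - both a shift item (dot before a terminal) and a complete item (shift-reduce conflict), or
  - two or more complete items (reduce-reduce conflict; the accept item [X' → X .] counts as a complete item here).

Augment with X' → X and build the canonical LR(0) collection (I0 = CLOSURE({[X' → . X]}), then GOTO on every symbol after a dot until no new states appear). It has 18 states:
  I0: { [E → . x x g], [X → . E], [X → . f X f], [X → . id], [X → . x P], [X' → . X] }  — shift
  I1: { [X → E .] }  — reduce
  I2: { [X' → X .] }  — accept
  I3: { [E → . x x g], [X → . E], [X → . f X f], [X → . id], [X → . x P], [X → f . X f] }  — shift
  I4: { [X → id .] }  — reduce
  I5: { [E → x . x g], [P → . , g g], [P → . x , E], [X → x . P] }  — shift
  I6: { [P → , . g g] }  — shift
  I7: { [X → x P .] }  — reduce
  I8: { [E → x x . g], [P → x . , E] }  — shift
  I9: { [E → . x x g], [P → x , . E] }  — shift
  I10: { [E → x x g .] }  — reduce
  I11: { [P → x , E .] }  — reduce
  I12: { [E → x . x g] }  — shift
  I13: { [E → x x . g] }  — shift
  I14: { [P → , g . g] }  — shift
  I15: { [P → , g g .] }  — reduce
  I16: { [X → f X . f] }  — shift
  I17: { [X → f X f .] }  — reduce

Every state is either a pure shift/goto state or contains exactly one complete item and nothing to shift — no conflicts. The grammar is LR(0).

Answer: Yes, the grammar is LR(0)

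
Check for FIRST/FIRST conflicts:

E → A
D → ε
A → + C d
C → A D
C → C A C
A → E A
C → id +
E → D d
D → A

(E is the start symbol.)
Yes. E → A / E → D d on { '+', 'd' }; A → '+' C d / A → E A on { '+' }; C → A D / C → C A C on { '+', 'd' }; C → C A C / C → id '+' on { 'id' }

A FIRST/FIRST conflict occurs when two productions N → α and N → β for the same non-terminal have FIRST(α) ∩ FIRST(β) ≠ ∅ (with ε ∈ FIRST of a nullable right-hand side, so two nullable alternatives also conflict).

FIRST sets of the non-terminals at (or reachable through a nullable prefix from) the front of some alternative:
  FIRST(A) = { '+', 'd' }
  FIRST(D) = { '+', 'd', ε }
  FIRST(E) = { '+', 'd' }
  FIRST(C) = { '+', 'd', 'id' }

Productions for E:
  E → A: FIRST = { '+', 'd' }
  E → D d: FIRST = { '+', 'd' }
Productions for D:
  D → ε: FIRST = { ε }
  D → A: FIRST = { '+', 'd' }
Productions for A:
  A → + C d: FIRST = { '+' }
  A → E A: FIRST = { '+', 'd' }
Productions for C:
  C → A D: FIRST = { '+', 'd' }
  C → C A C: FIRST = { '+', 'd', 'id' }
  C → id +: FIRST = { 'id' }

Conflict for E: E → A and E → D d
  Overlap: { '+', 'd' }
Conflict for A: A → + C d and A → E A
  Overlap: { '+' }
Conflict for C: C → A D and C → C A C
  Overlap: { '+', 'd' }
Conflict for C: C → C A C and C → id +
  Overlap: { 'id' }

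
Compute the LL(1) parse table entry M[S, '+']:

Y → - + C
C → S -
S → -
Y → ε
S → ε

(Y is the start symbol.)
Empty (error entry)

To find M[S, '+'], we find productions for S where '+' is in the predict set (PREDICT(N → α) = (FIRST(α) \ {ε}) ∪ (FOLLOW(N) if α ⇒* ε)).

Relevant sets:
  FOLLOW(S) = { '-' }

S → -: PREDICT = { '-' }
S → ε: PREDICT = { '-' }

M[S, '+'] is empty (no production applies)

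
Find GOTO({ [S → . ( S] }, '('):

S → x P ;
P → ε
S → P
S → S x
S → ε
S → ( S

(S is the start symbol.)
GOTO(I, '(') = CLOSURE({ [A → αX.β] : [A → α.Xβ] ∈ I, X = '(' })

Items with dot before '(', with the dot advanced:
  [S → . ( S] → [S → ( . S]
Closure of the advanced items:
  [S → ( . S] has the dot before S: add [S → . x P ;], [S → . P], [S → . S x], [S → .], [S → . ( S]
  [S → . P] has the dot before P: add [P → .]

GOTO = { [P → .], [S → ( . S], [S → . ( S], [S → . P], [S → . S x], [S → . x P ;], [S → .] }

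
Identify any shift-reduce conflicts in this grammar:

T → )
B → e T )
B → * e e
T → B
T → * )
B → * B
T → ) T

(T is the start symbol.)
A shift-reduce conflict occurs when an LR(0) state has both:
  - a complete (reduce) item [A → α .] (dot at the end), and
  - a shift item [B → β . c γ] (dot before a terminal).

Augment with T' → T and build the canonical LR(0) collection (I0 = CLOSURE({[T' → . T]}), then GOTO on every symbol after a dot until no new states appear). It has 14 states:
  I0: { [B → . * B], [B → . * e e], [B → . e T )], [T → . ) T], [T → . )], [T → . * )], [T → . B], [T' → . T] }  — shift
  I1: { [B → . * B], [B → . * e e], [B → . e T )], [T → ) . T], [T → ) .], [T → . ) T], [T → . )], [T → . * )], [T → . B] }  — shift, reduce
  I2: { [B → * . B], [B → * . e e], [B → . * B], [B → . * e e], [B → . e T )], [T → * . )] }  — shift
  I3: { [T → B .] }  — reduce
  I4: { [T' → T .] }  — accept
  I5: { [B → . * B], [B → . * e e], [B → . e T )], [B → e . T )], [T → . ) T], [T → . )], [T → . * )], [T → . B] }  — shift
  I6: { [B → e T . )] }  — shift
  I7: { [B → e T ) .] }  — reduce
  I8: { [T → * ) .] }  — reduce
  I9: { [B → * . B], [B → * . e e], [B → . * B], [B → . * e e], [B → . e T )] }  — shift
  I10: { [B → * B .] }  — reduce
  I11: { [B → * e . e], [B → . * B], [B → . * e e], [B → . e T )], [B → e . T )], [T → . ) T], [T → . )], [T → . * )], [T → . B] }  — shift
  I12: { [B → * e e .], [B → . * B], [B → . * e e], [B → . e T )], [B → e . T )], [T → . ) T], [T → . )], [T → . * )], [T → . B] }  — shift, reduce
  I13: { [T → ) T .] }  — reduce

I1 contains reduce item [T → ) .] and shift items [B → . * B], [B → . * e e], [B → . e T )], [T → . )], [T → . ) T], [T → . * )] — shift-reduce conflict.
I12 contains reduce item [B → * e e .] and shift items [B → . * B], [B → . * e e], [B → . e T )], [T → . )], [T → . ) T], [T → . * )] — shift-reduce conflict.

Answer: Yes — I1: [T → ) .] vs [B → . * B]; I12: [B → * e e .] vs [B → . * B]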